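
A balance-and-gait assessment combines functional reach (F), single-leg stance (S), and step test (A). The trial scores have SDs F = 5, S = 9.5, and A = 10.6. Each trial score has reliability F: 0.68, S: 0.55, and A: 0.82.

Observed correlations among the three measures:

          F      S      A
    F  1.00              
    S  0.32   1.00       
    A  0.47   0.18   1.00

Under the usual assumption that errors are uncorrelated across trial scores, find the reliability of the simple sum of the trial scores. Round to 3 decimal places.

0.800

Var(F+S+A) = 5² + 9.5² + 10.6² + 2·[5·9.5·0.32 + 5·10.6·0.47 + 9.5·10.6·0.18] = 227.61 + 116.472 = 344.082.
Under uncorrelated errors the observed covariances equal the true-score covariances, so only the own-variance terms attenuate.
True-score variance = [5²·0.68 + 9.5²·0.55 + 10.6²·0.82] + 116.472 = 158.773 + 116.472 = 275.245.
Reliability = 275.245 / 344.082 = 0.800.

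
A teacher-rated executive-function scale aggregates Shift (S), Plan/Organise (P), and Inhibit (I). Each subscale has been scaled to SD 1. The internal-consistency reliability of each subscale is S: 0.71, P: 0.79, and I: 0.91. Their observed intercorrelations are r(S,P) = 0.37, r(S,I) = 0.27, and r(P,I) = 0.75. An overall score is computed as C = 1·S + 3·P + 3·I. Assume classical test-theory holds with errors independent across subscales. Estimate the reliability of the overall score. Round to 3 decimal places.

Var(C) = 1 + 3² + 3² + 2·[3·0.37 + 3·0.27 + 9·0.75] = 19 + 17.34 = 36.34.
Because errors are independent across components, Cov(Tᵢ,Tⱼ) = Cov(Xᵢ,Xⱼ); the off-diagonal part of the true-score variance is the same as above.
True-score variance = [0.71 + 3²·0.79 + 3²·0.91] + 17.34 = 16.01 + 17.34 = 33.35.
Reliability = 33.35 / 36.34 = 0.918.

0.918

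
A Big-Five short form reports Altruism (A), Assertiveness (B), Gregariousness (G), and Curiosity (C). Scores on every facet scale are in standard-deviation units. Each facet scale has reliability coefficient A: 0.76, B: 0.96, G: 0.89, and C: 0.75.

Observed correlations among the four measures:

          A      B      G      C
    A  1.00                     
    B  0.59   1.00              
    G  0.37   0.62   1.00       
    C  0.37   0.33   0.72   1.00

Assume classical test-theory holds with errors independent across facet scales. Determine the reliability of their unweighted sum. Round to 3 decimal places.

Var(A+B+G+C) = 4 + 2·[0.59 + 0.37 + 0.37 + 0.62 + 0.33 + 0.72] = 4 + 6 = 10.
Because errors are independent across components, Cov(Tᵢ,Tⱼ) = Cov(Xᵢ,Xⱼ); the off-diagonal part of the true-score variance is the same as above.
True-score variance = [0.76 + 0.96 + 0.89 + 0.75] + 6 = 3.36 + 6 = 9.36.
Reliability = 9.36 / 10 = 0.936.

0.936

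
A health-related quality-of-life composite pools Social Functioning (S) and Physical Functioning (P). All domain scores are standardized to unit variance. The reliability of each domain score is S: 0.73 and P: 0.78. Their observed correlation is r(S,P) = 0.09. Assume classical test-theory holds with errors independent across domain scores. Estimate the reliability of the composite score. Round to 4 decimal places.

Var(S+P) = 2 + 2·[0.09] = 2 + 0.18 = 2.18.
Because errors are independent across components, Cov(Tᵢ,Tⱼ) = Cov(Xᵢ,Xⱼ); the off-diagonal part of the true-score variance is the same as above.
True-score variance = [0.73 + 0.78] + 0.18 = 1.51 + 0.18 = 1.69.
Reliability = 1.69 / 2.18 = 0.7752.

0.7752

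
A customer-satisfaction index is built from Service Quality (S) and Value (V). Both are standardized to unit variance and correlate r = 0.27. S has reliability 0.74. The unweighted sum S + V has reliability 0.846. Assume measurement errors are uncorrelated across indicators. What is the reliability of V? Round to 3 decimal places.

Var(S+V) = 2 + 2·0.27 = 2.540.
True-score variance = ρ_S + ρ_V + 2·0.27, so 0.846 = (0.74 + ρ_V + 0.54) / 2.540.
ρ_V = 0.846·2.540 − 0.74 − 0.54 = 0.869.

0.869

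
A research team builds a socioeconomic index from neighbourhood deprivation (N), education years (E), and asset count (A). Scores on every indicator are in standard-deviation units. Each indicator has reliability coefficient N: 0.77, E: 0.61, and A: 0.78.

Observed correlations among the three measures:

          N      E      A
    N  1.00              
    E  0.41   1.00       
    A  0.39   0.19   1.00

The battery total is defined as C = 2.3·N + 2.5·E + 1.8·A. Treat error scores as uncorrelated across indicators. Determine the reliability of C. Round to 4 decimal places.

0.8213

Var(C) = 2.3² + 2.5² + 1.8² + 2·[5.75·0.41 + 4.14·0.39 + 4.5·0.19] = 14.78 + 9.6542 = 24.4342.
Because errors are independent across components, Cov(Tᵢ,Tⱼ) = Cov(Xᵢ,Xⱼ); the off-diagonal part of the true-score variance is the same as above.
True-score variance = [2.3²·0.77 + 2.5²·0.61 + 1.8²·0.78] + 9.6542 = 10.413 + 9.6542 = 20.0672.
Reliability = 20.0672 / 24.4342 = 0.8213.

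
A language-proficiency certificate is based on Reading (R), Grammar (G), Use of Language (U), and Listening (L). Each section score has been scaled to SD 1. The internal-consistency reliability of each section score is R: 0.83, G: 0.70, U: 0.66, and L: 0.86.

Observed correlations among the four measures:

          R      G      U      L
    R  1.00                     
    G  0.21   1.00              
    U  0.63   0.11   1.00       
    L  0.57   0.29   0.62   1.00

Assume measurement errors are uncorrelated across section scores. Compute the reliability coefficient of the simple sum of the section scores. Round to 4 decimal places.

0.8928

Var(R+G+U+L) = 4 + 2·[0.21 + 0.63 + 0.57 + 0.11 + 0.29 + 0.62] = 4 + 4.86 = 8.86.
With uncorrelated errors the cross-covariances are all true-score covariance, so they carry over unchanged; only the diagonal terms shrink to ρᵢσᵢ².
True-score variance = [0.83 + 0.70 + 0.66 + 0.86] + 4.86 = 3.05 + 4.86 = 7.91.
Reliability = 7.91 / 8.86 = 0.8928.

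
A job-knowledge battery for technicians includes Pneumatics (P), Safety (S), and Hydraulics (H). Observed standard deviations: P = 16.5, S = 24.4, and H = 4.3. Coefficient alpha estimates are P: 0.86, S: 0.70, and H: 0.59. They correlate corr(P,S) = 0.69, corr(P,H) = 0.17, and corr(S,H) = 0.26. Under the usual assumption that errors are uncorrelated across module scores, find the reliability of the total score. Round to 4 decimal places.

Var(P+S+H) = 16.5² + 24.4² + 4.3² + 2·[16.5·24.4·0.69 + 16.5·4.3·0.17 + 24.4·4.3·0.26] = 886.1 + 634.269 = 1520.37.
Because errors are independent across components, Cov(Tᵢ,Tⱼ) = Cov(Xᵢ,Xⱼ); the off-diagonal part of the true-score variance is the same as above.
True-score variance = [16.5²·0.86 + 24.4²·0.70 + 4.3²·0.59] + 634.269 = 661.796 + 634.269 = 1296.07.
Reliability = 1296.07 / 1520.37 = 0.8525.

0.8525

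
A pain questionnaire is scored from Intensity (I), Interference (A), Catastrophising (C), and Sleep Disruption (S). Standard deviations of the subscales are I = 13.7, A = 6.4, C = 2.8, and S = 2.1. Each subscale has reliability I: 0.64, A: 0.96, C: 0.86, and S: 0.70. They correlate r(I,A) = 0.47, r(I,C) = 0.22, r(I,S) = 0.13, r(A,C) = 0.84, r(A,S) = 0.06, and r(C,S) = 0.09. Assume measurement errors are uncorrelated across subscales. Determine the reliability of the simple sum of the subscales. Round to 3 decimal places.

Var(I+A+C+S) = 13.7² + 6.4² + 2.8² + 2.1² + 2·[13.7·6.4·0.47 + 13.7·2.8·0.22 + 13.7·2.1·0.13 + 6.4·2.8·0.84 + 6.4·2.1·0.06 + 2.8·2.1·0.09] = 240.9 + 139.555 = 380.455.
Under uncorrelated errors the observed covariances equal the true-score covariances, so only the own-variance terms attenuate.
True-score variance = [13.7²·0.64 + 6.4²·0.96 + 2.8²·0.86 + 2.1²·0.70] + 139.555 = 169.273 + 139.555 = 308.827.
Reliability = 308.827 / 380.455 = 0.812.

0.812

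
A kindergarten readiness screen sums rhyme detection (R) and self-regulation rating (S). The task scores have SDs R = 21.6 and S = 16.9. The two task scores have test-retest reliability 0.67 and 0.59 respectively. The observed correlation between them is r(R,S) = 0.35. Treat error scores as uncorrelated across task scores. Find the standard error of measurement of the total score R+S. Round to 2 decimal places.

Var(total) = 752.17 + 255.528 = 1007.7.
True-score variance = 481.105 + 255.528 = 736.633, so reliability = 0.7310.
Error variance = 1007.7 − 736.633 = 271.065; SEM = √271.065 = 16.46.

16.46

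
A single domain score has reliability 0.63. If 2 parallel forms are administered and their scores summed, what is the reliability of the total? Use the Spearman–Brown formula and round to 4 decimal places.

ρ_k = kρ / (1 + (k−1)ρ) = 2·0.63 / (1 + 1·0.63) = 1.260 / 1.630 = 0.7730.

0.7730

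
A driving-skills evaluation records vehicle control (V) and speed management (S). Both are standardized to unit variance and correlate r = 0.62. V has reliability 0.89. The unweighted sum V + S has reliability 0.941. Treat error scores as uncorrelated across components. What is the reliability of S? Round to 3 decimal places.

Var(V+S) = 2 + 2·0.62 = 3.240.
True-score variance = ρ_V + ρ_S + 2·0.62, so 0.941 = (0.89 + ρ_S + 1.24) / 3.240.
ρ_S = 0.941·3.240 − 0.89 − 1.24 = 0.919.

0.919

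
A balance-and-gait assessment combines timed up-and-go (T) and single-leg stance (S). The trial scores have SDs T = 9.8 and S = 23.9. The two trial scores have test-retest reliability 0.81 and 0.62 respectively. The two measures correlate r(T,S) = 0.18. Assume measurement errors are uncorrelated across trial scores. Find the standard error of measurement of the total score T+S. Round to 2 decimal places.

15.34

Var(total) = 667.25 + 84.3192 = 751.569.
True-score variance = 431.943 + 84.3192 = 516.262, so reliability = 0.6869.
Error variance = 751.569 − 516.262 = 235.307; SEM = √235.307 = 15.34.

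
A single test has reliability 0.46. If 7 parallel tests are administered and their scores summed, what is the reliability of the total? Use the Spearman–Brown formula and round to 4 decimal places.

0.8564

ρ_k = kρ / (1 + (k−1)ρ) = 7·0.46 / (1 + 6·0.46) = 3.220 / 3.760 = 0.8564.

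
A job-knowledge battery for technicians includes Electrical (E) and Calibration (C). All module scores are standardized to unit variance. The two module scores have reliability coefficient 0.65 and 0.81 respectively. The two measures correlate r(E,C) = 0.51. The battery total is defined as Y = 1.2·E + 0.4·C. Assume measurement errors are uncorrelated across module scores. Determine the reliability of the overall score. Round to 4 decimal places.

Var(Y) = 1.2² + 0.4² + 2·[0.48·0.51] = 1.6 + 0.4896 = 2.0896.
With uncorrelated errors the cross-covariances are all true-score covariance, so they carry over unchanged; only the diagonal terms shrink to ρᵢσᵢ².
True-score variance = [1.2²·0.65 + 0.4²·0.81] + 0.4896 = 1.0656 + 0.4896 = 1.5552.
Reliability = 1.5552 / 2.0896 = 0.7443.

0.7443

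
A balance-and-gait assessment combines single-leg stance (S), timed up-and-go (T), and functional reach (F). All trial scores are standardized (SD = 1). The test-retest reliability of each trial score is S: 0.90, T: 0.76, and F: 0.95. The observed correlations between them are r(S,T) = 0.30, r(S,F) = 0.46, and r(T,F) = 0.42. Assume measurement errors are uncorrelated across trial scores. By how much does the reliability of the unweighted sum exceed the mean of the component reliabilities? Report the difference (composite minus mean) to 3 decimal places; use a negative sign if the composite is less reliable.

Var(sum) = 3 + 2.36 = 5.36; true-score variance = 2.61 + 2.36 = 4.97; composite reliability = 0.9272.
Mean component reliability = 0.8700.
Difference = 0.9272 − 0.8700 = 0.057.

0.057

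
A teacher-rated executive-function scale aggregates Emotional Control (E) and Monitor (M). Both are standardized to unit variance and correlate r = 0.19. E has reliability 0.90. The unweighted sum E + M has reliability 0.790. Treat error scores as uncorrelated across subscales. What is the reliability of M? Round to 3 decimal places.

0.600

Var(E+M) = 2 + 2·0.19 = 2.380.
True-score variance = ρ_E + ρ_M + 2·0.19, so 0.790 = (0.90 + ρ_M + 0.38) / 2.380.
ρ_M = 0.790·2.380 − 0.90 − 0.38 = 0.600.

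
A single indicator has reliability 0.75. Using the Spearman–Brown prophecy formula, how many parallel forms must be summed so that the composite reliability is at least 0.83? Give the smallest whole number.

2

k ≥ ρ*(1−ρ₁)/(ρ₁(1−ρ*)) = 0.83·0.25 / (0.75·0.17) = 1.627.
Smallest integer k = 2.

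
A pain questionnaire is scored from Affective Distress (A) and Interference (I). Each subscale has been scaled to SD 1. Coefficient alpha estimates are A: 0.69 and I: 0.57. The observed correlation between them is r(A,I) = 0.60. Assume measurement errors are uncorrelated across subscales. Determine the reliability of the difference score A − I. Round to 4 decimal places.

Var(A−I) = 1 + 1 − 2·0.60 = 2 − 1.2 = 0.8.
With uncorrelated errors the cross-covariances are all true-score covariance, so they carry over unchanged; only the diagonal terms shrink to ρᵢσᵢ².
True-score variance = [0.69 + 0.57] − 1.2 = 1.26 − 1.2 = 0.06.
Reliability = 0.06 / 0.8 = 0.0750.

0.0750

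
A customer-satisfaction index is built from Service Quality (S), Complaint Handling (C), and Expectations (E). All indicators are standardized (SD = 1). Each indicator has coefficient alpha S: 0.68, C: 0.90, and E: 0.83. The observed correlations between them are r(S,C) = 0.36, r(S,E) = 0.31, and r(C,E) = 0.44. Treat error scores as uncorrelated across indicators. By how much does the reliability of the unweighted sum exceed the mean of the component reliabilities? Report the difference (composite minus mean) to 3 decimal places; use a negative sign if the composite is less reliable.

0.084

Var(sum) = 3 + 2.22 = 5.22; true-score variance = 2.41 + 2.22 = 4.63; composite reliability = 0.8870.
Mean component reliability = 0.8033.
Difference = 0.8870 − 0.8033 = 0.084.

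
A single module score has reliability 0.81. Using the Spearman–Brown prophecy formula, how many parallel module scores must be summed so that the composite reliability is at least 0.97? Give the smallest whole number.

8

k ≥ ρ*(1−ρ₁)/(ρ₁(1−ρ*)) = 0.97·0.19 / (0.81·0.03) = 7.584.
Smallest integer k = 8.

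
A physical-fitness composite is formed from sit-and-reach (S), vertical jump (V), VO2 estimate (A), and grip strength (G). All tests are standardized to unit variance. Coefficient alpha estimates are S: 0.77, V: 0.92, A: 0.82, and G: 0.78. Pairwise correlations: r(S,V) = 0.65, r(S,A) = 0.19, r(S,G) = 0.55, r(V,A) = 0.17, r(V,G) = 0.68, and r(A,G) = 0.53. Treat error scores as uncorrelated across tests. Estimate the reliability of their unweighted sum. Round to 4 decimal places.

0.9256

Var(S+V+A+G) = 4 + 2·[0.65 + 0.19 + 0.55 + 0.17 + 0.68 + 0.53] = 4 + 5.54 = 9.54.
With uncorrelated errors the cross-covariances are all true-score covariance, so they carry over unchanged; only the diagonal terms shrink to ρᵢσᵢ².
True-score variance = [0.77 + 0.92 + 0.82 + 0.78] + 5.54 = 3.29 + 5.54 = 8.83.
Reliability = 8.83 / 9.54 = 0.9256.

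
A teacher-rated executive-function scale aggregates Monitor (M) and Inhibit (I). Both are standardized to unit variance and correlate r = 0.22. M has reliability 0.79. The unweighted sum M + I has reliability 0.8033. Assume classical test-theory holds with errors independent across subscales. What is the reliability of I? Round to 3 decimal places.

0.730

Var(M+I) = 2 + 2·0.22 = 2.440.
True-score variance = ρ_M + ρ_I + 2·0.22, so 0.8033 = (0.79 + ρ_I + 0.44) / 2.440.
ρ_I = 0.8033·2.440 − 0.79 − 0.44 = 0.730.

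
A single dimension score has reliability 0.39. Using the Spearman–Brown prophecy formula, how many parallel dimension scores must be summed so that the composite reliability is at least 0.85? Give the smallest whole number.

k ≥ ρ*(1−ρ₁)/(ρ₁(1−ρ*)) = 0.85·0.61 / (0.39·0.15) = 8.863.
Smallest integer k = 9.

9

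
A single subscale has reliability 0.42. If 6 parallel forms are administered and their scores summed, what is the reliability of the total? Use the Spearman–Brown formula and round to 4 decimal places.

0.8129

ρ_k = kρ / (1 + (k−1)ρ) = 6·0.42 / (1 + 5·0.42) = 2.520 / 3.100 = 0.8129.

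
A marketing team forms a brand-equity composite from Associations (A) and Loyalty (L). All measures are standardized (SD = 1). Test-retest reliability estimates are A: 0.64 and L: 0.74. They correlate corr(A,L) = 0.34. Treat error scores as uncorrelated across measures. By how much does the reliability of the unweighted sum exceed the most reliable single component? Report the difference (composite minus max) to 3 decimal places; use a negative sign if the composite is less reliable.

Var(sum) = 2 + 0.68 = 2.68; true-score variance = 1.38 + 0.68 = 2.06; composite reliability = 0.7687.
Max component reliability = 0.7400.
Difference = 0.7687 − 0.7400 = 0.029.

0.029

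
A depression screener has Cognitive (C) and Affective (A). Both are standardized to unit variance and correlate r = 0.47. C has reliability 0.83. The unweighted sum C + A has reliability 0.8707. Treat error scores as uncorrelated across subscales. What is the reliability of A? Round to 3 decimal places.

Var(C+A) = 2 + 2·0.47 = 2.940.
True-score variance = ρ_C + ρ_A + 2·0.47, so 0.8707 = (0.83 + ρ_A + 0.94) / 2.940.
ρ_A = 0.8707·2.940 − 0.83 − 0.94 = 0.790.

0.790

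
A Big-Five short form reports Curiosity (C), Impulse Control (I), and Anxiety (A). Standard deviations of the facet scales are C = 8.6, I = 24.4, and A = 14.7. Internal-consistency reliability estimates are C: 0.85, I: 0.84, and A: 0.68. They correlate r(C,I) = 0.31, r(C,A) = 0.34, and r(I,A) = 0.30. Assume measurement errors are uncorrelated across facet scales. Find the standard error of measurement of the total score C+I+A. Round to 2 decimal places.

13.25

Var(total) = 885.41 + 431.274 = 1316.68.
True-score variance = 709.91 + 431.274 = 1141.18, so reliability = 0.8667.
Error variance = 1316.68 − 1141.18 = 175.5; SEM = √175.5 = 13.25.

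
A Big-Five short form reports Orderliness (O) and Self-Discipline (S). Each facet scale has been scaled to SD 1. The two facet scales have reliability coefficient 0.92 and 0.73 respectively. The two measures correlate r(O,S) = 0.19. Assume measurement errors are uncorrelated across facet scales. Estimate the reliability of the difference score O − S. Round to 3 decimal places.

0.784

Var(O−S) = 1 + 1 − 2·0.19 = 2 − 0.38 = 1.62.
With uncorrelated errors the cross-covariances are all true-score covariance, so they carry over unchanged; only the diagonal terms shrink to ρᵢσᵢ².
True-score variance = [0.92 + 0.73] − 0.38 = 1.65 − 0.38 = 1.27.
Reliability = 1.27 / 1.62 = 0.784.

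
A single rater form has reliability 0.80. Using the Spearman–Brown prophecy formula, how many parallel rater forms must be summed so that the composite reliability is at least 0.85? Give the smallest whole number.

2

k ≥ ρ*(1−ρ₁)/(ρ₁(1−ρ*)) = 0.85·0.20 / (0.80·0.15) = 1.417.
Smallest integer k = 2.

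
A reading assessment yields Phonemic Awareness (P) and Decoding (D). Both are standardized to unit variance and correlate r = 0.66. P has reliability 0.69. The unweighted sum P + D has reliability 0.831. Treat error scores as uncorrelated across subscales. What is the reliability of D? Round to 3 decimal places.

0.749

Var(P+D) = 2 + 2·0.66 = 3.320.
True-score variance = ρ_P + ρ_D + 2·0.66, so 0.831 = (0.69 + ρ_D + 1.32) / 3.320.
ρ_D = 0.831·3.320 − 0.69 − 1.32 = 0.749.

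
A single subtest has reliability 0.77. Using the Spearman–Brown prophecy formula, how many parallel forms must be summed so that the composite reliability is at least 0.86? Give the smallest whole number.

2

k ≥ ρ*(1−ρ₁)/(ρ₁(1−ρ*)) = 0.86·0.23 / (0.77·0.14) = 1.835.
Smallest integer k = 2.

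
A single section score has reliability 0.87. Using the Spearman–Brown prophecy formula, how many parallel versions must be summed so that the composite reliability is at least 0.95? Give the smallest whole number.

3

k ≥ ρ*(1−ρ₁)/(ρ₁(1−ρ*)) = 0.95·0.13 / (0.87·0.05) = 2.839.
Smallest integer k = 3.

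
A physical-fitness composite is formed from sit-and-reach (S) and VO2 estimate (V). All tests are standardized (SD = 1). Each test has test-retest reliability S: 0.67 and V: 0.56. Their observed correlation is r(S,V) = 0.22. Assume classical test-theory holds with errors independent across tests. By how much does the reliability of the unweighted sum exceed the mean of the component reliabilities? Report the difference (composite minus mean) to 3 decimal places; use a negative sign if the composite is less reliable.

0.069

Var(sum) = 2 + 0.44 = 2.44; true-score variance = 1.23 + 0.44 = 1.67; composite reliability = 0.6844.
Mean component reliability = 0.6150.
Difference = 0.6844 − 0.6150 = 0.069.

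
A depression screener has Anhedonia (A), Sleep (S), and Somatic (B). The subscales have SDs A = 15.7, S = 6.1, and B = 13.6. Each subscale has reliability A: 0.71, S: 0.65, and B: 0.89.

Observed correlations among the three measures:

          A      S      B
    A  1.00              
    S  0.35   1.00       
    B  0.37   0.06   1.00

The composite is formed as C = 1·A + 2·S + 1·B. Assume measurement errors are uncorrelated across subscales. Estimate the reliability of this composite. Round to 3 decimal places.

Var(C) = 15.7² + 2²·6.1² + 13.6² + 2·[2·15.7·6.1·0.35 + 15.7·13.6·0.37 + 2·6.1·13.6·0.06] = 580.29 + 311.993 = 892.283.
Under uncorrelated errors the observed covariances equal the true-score covariances, so only the own-variance terms attenuate.
True-score variance = [15.7²·0.71 + 2²·6.1²·0.65 + 13.6²·0.89] + 311.993 = 436.368 + 311.993 = 748.361.
Reliability = 748.361 / 892.283 = 0.839.

0.839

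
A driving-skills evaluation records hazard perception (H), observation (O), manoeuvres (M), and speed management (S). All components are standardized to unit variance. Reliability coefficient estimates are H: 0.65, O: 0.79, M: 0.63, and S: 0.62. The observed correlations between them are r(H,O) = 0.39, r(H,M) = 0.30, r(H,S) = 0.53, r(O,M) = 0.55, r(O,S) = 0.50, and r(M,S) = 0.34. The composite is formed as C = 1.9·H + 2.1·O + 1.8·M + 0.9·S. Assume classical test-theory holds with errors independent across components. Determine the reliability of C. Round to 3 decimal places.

Var(C) = 1.9² + 2.1² + 1.8² + 0.9² + 2·[3.99·0.39 + 3.42·0.30 + 1.71·0.53 + 3.78·0.55 + 1.89·0.50 + 1.62·0.34] = 12.07 + 14.1264 = 26.1964.
With uncorrelated errors the cross-covariances are all true-score covariance, so they carry over unchanged; only the diagonal terms shrink to ρᵢσᵢ².
True-score variance = [1.9²·0.65 + 2.1²·0.79 + 1.8²·0.63 + 0.9²·0.62] + 14.1264 = 8.3738 + 14.1264 = 22.5002.
Reliability = 22.5002 / 26.1964 = 0.859.

0.859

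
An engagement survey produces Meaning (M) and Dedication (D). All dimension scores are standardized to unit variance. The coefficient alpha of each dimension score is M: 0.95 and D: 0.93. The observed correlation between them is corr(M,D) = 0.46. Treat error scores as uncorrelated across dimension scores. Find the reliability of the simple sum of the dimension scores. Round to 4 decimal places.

0.9589

Var(M+D) = 2 + 2·[0.46] = 2 + 0.92 = 2.92.
Because errors are independent across components, Cov(Tᵢ,Tⱼ) = Cov(Xᵢ,Xⱼ); the off-diagonal part of the true-score variance is the same as above.
True-score variance = [0.95 + 0.93] + 0.92 = 1.88 + 0.92 = 2.8.
Reliability = 2.8 / 2.92 = 0.9589.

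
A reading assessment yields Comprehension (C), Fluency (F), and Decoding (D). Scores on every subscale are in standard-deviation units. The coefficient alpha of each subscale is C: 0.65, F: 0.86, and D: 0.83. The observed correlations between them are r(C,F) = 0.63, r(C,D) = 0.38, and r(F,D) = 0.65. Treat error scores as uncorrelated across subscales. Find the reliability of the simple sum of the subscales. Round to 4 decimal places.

0.8956

Var(C+F+D) = 3 + 2·[0.63 + 0.38 + 0.65] = 3 + 3.32 = 6.32.
With uncorrelated errors the cross-covariances are all true-score covariance, so they carry over unchanged; only the diagonal terms shrink to ρᵢσᵢ².
True-score variance = [0.65 + 0.86 + 0.83] + 3.32 = 2.34 + 3.32 = 5.66.
Reliability = 5.66 / 6.32 = 0.8956.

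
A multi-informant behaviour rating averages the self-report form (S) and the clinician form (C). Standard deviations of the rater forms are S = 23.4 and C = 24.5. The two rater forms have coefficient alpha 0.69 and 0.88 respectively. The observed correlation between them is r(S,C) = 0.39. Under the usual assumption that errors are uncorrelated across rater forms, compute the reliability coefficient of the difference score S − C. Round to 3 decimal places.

Var(S−C) = 23.4² + 24.5² − 2·23.4·24.5·0.39 = 1147.81 − 447.174 = 700.636.
Because errors are independent across components, Cov(Tᵢ,Tⱼ) = Cov(Xᵢ,Xⱼ); the off-diagonal part of the true-score variance is the same as above.
True-score variance = [23.4²·0.69 + 24.5²·0.88] − 447.174 = 906.036 − 447.174 = 458.862.
Reliability = 458.862 / 700.636 = 0.655.

0.655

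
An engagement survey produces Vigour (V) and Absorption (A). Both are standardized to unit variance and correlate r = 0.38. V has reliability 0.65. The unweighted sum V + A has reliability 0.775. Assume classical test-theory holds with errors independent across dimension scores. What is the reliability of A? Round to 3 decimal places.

0.729

Var(V+A) = 2 + 2·0.38 = 2.760.
True-score variance = ρ_V + ρ_A + 2·0.38, so 0.775 = (0.65 + ρ_A + 0.76) / 2.760.
ρ_A = 0.775·2.760 − 0.65 − 0.76 = 0.729.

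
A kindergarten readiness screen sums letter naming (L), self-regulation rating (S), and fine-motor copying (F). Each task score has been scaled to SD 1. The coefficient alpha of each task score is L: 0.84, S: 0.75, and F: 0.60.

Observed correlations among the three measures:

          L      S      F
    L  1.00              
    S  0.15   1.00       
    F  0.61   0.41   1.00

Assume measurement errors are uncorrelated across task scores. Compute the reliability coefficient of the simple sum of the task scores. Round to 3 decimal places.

Var(L+S+F) = 3 + 2·[0.15 + 0.61 + 0.41] = 3 + 2.34 = 5.34.
Under uncorrelated errors the observed covariances equal the true-score covariances, so only the own-variance terms attenuate.
True-score variance = [0.84 + 0.75 + 0.60] + 2.34 = 2.19 + 2.34 = 4.53.
Reliability = 4.53 / 5.34 = 0.848.

0.848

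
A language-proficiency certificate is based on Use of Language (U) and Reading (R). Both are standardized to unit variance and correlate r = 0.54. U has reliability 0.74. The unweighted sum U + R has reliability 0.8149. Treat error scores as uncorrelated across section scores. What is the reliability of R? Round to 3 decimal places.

0.690

Var(U+R) = 2 + 2·0.54 = 3.080.
True-score variance = ρ_U + ρ_R + 2·0.54, so 0.8149 = (0.74 + ρ_R + 1.08) / 3.080.
ρ_R = 0.8149·3.080 − 0.74 − 1.08 = 0.690.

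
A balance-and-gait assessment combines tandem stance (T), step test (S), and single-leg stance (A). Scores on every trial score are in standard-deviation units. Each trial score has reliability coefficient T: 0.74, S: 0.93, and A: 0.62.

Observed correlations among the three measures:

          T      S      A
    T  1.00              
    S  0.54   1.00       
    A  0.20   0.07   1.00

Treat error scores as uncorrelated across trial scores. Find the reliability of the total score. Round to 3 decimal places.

Var(T+S+A) = 3 + 2·[0.54 + 0.20 + 0.07] = 3 + 1.62 = 4.62.
Under uncorrelated errors the observed covariances equal the true-score covariances, so only the own-variance terms attenuate.
True-score variance = [0.74 + 0.93 + 0.62] + 1.62 = 2.29 + 1.62 = 3.91.
Reliability = 3.91 / 4.62 = 0.846.

0.846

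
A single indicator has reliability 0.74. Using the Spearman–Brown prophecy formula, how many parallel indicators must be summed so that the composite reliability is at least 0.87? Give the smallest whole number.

3

k ≥ ρ*(1−ρ₁)/(ρ₁(1−ρ*)) = 0.87·0.26 / (0.74·0.13) = 2.351.
Smallest integer k = 3.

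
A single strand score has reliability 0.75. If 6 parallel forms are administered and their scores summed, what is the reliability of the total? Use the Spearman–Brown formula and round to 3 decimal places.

ρ_k = kρ / (1 + (k−1)ρ) = 6·0.75 / (1 + 5·0.75) = 4.500 / 4.750 = 0.947.

0.947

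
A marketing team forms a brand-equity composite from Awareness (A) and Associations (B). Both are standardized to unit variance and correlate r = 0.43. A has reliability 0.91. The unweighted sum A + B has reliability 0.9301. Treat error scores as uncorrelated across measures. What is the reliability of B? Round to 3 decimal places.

0.890

Var(A+B) = 2 + 2·0.43 = 2.860.
True-score variance = ρ_A + ρ_B + 2·0.43, so 0.9301 = (0.91 + ρ_B + 0.86) / 2.860.
ρ_B = 0.9301·2.860 − 0.91 − 0.86 = 0.890.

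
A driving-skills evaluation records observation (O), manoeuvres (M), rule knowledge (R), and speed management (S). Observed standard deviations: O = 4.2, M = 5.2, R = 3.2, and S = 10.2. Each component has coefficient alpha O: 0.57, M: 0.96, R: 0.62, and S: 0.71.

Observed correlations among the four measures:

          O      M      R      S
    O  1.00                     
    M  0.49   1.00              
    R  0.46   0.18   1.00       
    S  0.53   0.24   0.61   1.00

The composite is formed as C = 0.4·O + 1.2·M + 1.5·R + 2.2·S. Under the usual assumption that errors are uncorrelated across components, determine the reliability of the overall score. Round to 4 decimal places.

0.8114

Var(C) = 0.4²·4.2² + 1.2²·5.2² + 1.5²·3.2² + 2.2²·10.2² + 2·[0.48·4.2·5.2·0.49 + 0.6·4.2·3.2·0.46 + 0.88·4.2·10.2·0.53 + 1.8·5.2·3.2·0.18 + 2.64·5.2·10.2·0.24 + 3.3·3.2·10.2·0.61] = 568.354 + 267.057 = 835.411.
Under uncorrelated errors the observed covariances equal the true-score covariances, so only the own-variance terms attenuate.
True-score variance = [0.4²·4.2²·0.57 + 1.2²·5.2²·0.96 + 1.5²·3.2²·0.62 + 2.2²·10.2²·0.71] + 267.057 = 410.797 + 267.057 = 677.854.
Reliability = 677.854 / 835.411 = 0.8114.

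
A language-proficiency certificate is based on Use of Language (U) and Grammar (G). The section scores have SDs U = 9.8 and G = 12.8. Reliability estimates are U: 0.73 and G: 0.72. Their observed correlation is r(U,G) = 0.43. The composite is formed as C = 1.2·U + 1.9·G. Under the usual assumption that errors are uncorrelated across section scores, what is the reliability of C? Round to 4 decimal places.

Var(C) = 1.2²·9.8² + 1.9²·12.8² + 2·[2.28·9.8·12.8·0.43] = 729.76 + 245.963 = 975.723.
Because errors are independent across components, Cov(Tᵢ,Tⱼ) = Cov(Xᵢ,Xⱼ); the off-diagonal part of the true-score variance is the same as above.
True-score variance = [1.2²·9.8²·0.73 + 1.9²·12.8²·0.72] + 245.963 = 526.81 + 245.963 = 772.773.
Reliability = 772.773 / 975.723 = 0.7920.

0.7920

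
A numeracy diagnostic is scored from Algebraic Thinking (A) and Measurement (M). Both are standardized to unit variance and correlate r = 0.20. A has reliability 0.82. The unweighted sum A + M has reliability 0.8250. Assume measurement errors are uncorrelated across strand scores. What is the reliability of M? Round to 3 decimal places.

0.760

Var(A+M) = 2 + 2·0.20 = 2.400.
True-score variance = ρ_A + ρ_M + 2·0.20, so 0.8250 = (0.82 + ρ_M + 0.40) / 2.400.
ρ_M = 0.8250·2.400 − 0.82 − 0.40 = 0.760.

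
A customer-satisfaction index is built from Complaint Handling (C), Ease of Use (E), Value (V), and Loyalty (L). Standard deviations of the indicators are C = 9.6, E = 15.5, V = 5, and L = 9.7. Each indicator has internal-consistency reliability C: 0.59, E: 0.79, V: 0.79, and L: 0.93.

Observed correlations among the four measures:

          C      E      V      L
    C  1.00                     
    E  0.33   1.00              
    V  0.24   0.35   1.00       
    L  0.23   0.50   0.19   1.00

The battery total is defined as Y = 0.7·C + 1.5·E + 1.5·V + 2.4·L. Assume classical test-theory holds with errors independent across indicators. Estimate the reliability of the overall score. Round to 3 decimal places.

Var(Y) = 0.7²·9.6² + 1.5²·15.5² + 1.5²·5² + 2.4²·9.7² + 2·[1.05·9.6·15.5·0.33 + 1.05·9.6·5·0.24 + 1.68·9.6·9.7·0.23 + 2.25·15.5·5·0.35 + 3.6·15.5·9.7·0.50 + 3.6·5·9.7·0.19] = 1183.93 + 928.944 = 2112.87.
Under uncorrelated errors the observed covariances equal the true-score covariances, so only the own-variance terms attenuate.
True-score variance = [0.7²·9.6²·0.59 + 1.5²·15.5²·0.79 + 1.5²·5²·0.79 + 2.4²·9.7²·0.93] + 928.944 = 1002.15 + 928.944 = 1931.09.
Reliability = 1931.09 / 2112.87 = 0.914.

0.914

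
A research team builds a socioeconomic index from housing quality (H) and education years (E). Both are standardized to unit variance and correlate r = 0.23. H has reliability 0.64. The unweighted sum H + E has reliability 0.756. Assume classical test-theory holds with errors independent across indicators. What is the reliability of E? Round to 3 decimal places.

0.760

Var(H+E) = 2 + 2·0.23 = 2.460.
True-score variance = ρ_H + ρ_E + 2·0.23, so 0.756 = (0.64 + ρ_E + 0.46) / 2.460.
ρ_E = 0.756·2.460 − 0.64 − 0.46 = 0.760.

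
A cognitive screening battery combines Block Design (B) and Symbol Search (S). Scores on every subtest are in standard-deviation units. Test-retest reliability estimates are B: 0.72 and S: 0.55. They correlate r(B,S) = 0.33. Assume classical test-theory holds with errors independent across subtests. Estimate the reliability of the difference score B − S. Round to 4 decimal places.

Var(B−S) = 1 + 1 − 2·0.33 = 2 − 0.66 = 1.34.
Because errors are independent across components, Cov(Tᵢ,Tⱼ) = Cov(Xᵢ,Xⱼ); the off-diagonal part of the true-score variance is the same as above.
True-score variance = [0.72 + 0.55] − 0.66 = 1.27 − 0.66 = 0.61.
Reliability = 0.61 / 1.34 = 0.4552.

0.4552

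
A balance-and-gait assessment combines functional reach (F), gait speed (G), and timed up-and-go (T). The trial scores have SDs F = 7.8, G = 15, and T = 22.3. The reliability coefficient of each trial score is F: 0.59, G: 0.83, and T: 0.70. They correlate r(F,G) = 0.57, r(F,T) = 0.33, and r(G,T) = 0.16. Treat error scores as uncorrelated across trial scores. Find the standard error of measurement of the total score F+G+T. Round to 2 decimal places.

Var(total) = 783.13 + 355.22 = 1138.35.
True-score variance = 570.749 + 355.22 = 925.969, so reliability = 0.8134.
Error variance = 1138.35 − 925.969 = 212.381; SEM = √212.381 = 14.57.

14.57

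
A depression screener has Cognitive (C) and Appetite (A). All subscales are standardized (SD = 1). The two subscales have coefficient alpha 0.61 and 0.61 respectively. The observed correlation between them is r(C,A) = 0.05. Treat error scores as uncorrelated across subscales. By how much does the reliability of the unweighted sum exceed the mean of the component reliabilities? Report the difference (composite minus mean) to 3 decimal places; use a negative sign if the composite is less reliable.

0.019

Var(sum) = 2 + 0.1 = 2.1; true-score variance = 1.22 + 0.1 = 1.32; composite reliability = 0.6286.
Mean component reliability = 0.6100.
Difference = 0.6286 − 0.6100 = 0.019.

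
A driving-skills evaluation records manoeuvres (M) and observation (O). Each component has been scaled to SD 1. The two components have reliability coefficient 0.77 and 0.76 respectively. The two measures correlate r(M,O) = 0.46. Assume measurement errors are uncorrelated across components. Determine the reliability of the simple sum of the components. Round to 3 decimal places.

0.839

Var(M+O) = 2 + 2·[0.46] = 2 + 0.92 = 2.92.
With uncorrelated errors the cross-covariances are all true-score covariance, so they carry over unchanged; only the diagonal terms shrink to ρᵢσᵢ².
True-score variance = [0.77 + 0.76] + 0.92 = 1.53 + 0.92 = 2.45.
Reliability = 2.45 / 2.92 = 0.839.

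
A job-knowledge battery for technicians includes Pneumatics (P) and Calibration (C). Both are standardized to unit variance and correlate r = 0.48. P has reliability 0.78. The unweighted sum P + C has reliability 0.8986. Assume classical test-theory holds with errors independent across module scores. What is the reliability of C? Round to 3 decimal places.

Var(P+C) = 2 + 2·0.48 = 2.960.
True-score variance = ρ_P + ρ_C + 2·0.48, so 0.8986 = (0.78 + ρ_C + 0.96) / 2.960.
ρ_C = 0.8986·2.960 − 0.78 − 0.96 = 0.920.

0.920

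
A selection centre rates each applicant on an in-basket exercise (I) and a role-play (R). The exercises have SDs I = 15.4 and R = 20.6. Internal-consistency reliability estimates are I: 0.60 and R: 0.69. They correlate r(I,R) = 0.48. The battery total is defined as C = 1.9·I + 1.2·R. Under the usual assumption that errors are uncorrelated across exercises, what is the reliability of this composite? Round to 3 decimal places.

Var(C) = 1.9²·15.4² + 1.2²·20.6² + 2·[2.28·15.4·20.6·0.48] = 1467.23 + 694.375 = 2161.6.
Because errors are independent across components, Cov(Tᵢ,Tⱼ) = Cov(Xᵢ,Xⱼ); the off-diagonal part of the true-score variance is the same as above.
True-score variance = [1.9²·15.4²·0.60 + 1.2²·20.6²·0.69] + 694.375 = 935.333 + 694.375 = 1629.71.
Reliability = 1629.71 / 2161.6 = 0.754.

0.754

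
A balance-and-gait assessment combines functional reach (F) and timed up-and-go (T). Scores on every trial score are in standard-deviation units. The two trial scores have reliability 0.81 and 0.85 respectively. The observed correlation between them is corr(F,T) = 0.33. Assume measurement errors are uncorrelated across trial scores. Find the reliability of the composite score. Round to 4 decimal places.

Var(F+T) = 2 + 2·[0.33] = 2 + 0.66 = 2.66.
With uncorrelated errors the cross-covariances are all true-score covariance, so they carry over unchanged; only the diagonal terms shrink to ρᵢσᵢ².
True-score variance = [0.81 + 0.85] + 0.66 = 1.66 + 0.66 = 2.32.
Reliability = 2.32 / 2.66 = 0.8722.

0.8722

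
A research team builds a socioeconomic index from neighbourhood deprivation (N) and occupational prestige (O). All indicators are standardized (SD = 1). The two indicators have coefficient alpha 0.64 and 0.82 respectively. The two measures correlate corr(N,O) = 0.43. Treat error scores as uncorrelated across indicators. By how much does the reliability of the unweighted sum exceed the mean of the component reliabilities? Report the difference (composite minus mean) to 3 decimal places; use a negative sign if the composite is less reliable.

0.081

Var(sum) = 2 + 0.86 = 2.86; true-score variance = 1.46 + 0.86 = 2.32; composite reliability = 0.8112.
Mean component reliability = 0.7300.
Difference = 0.8112 − 0.7300 = 0.081.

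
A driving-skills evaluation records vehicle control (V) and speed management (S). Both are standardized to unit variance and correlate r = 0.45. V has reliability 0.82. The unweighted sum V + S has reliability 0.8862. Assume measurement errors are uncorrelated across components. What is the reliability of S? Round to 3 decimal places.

0.850

Var(V+S) = 2 + 2·0.45 = 2.900.
True-score variance = ρ_V + ρ_S + 2·0.45, so 0.8862 = (0.82 + ρ_S + 0.90) / 2.900.
ρ_S = 0.8862·2.900 − 0.82 − 0.90 = 0.850.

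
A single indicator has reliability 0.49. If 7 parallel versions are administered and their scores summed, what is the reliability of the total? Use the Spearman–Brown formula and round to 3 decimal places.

ρ_k = kρ / (1 + (k−1)ρ) = 7·0.49 / (1 + 6·0.49) = 3.430 / 3.940 = 0.871.

0.871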